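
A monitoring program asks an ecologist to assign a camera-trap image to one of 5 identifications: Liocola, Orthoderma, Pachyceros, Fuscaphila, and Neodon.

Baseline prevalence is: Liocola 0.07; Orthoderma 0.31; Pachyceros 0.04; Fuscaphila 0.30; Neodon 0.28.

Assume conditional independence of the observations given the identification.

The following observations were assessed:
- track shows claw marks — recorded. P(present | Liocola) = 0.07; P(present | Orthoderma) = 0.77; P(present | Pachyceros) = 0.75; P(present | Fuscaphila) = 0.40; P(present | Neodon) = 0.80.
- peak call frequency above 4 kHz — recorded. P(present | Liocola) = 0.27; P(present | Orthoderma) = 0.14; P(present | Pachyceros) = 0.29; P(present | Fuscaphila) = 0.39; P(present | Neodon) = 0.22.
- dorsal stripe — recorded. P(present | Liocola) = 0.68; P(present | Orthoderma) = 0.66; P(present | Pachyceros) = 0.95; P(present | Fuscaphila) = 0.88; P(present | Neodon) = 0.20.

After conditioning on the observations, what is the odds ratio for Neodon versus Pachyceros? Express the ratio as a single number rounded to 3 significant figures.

1.19

The normalizing constant cancels in an odds ratio, so compute prior × likelihood for the two hypotheses only:
  Neodon: 0.28 × 0.80 × 0.22 × 0.20 = 0.009856
  Pachyceros: 0.04 × 0.75 × 0.29 × 0.95 = 0.008265
Posterior odds = 0.009856 / 0.008265 ≈ 1.19.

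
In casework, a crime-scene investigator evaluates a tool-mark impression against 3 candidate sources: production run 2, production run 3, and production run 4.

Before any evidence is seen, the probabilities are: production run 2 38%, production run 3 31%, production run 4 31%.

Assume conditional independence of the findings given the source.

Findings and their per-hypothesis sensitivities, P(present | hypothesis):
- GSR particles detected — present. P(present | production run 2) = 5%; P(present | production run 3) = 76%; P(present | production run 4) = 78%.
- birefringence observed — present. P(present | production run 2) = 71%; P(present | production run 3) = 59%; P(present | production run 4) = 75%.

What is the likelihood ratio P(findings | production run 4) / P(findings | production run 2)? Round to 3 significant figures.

Joint likelihood of the evidence pattern under each hypothesis:
  production run 4: 0.78 × 0.75 = 0.585
  production run 2: 0.05 × 0.71 = 0.0355
Bayes factor = 0.585 / 0.0355 ≈ 16.5

16.5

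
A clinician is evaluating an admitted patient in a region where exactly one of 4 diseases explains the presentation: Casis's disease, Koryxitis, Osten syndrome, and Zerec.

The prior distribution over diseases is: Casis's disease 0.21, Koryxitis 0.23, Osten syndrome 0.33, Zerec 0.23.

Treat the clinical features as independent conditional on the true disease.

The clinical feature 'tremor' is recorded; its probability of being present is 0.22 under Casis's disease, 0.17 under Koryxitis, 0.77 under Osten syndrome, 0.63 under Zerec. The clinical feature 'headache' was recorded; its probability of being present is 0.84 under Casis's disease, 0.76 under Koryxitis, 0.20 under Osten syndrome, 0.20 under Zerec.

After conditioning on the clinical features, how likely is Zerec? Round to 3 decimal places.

0.195

Multiply each prior by the joint likelihood of the clinical feature pattern:
  Casis's disease: 0.21 × 0.22 × 0.84 = 0.038808
  Koryxitis: 0.23 × 0.17 × 0.76 = 0.029716
  Osten syndrome: 0.33 × 0.77 × 0.20 = 0.05082
  Zerec: 0.23 × 0.63 × 0.20 = 0.02898
The unnormalized weights sum to 0.14832.
P(Zerec | evidence) = 0.02898 / 0.14832 ≈ 0.195.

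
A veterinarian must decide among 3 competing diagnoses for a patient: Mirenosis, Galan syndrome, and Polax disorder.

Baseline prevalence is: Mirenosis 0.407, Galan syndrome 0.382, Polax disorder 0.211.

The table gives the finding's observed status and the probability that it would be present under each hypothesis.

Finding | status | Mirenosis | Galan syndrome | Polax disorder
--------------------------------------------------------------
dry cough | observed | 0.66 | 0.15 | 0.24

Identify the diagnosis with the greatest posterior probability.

Multiply each prior by the likelihood of the finding:
  Mirenosis: 0.407 × 0.66 = 0.26862
  Galan syndrome: 0.382 × 0.15 = 0.0573
  Polax disorder: 0.211 × 0.24 = 0.05064
The unnormalized weights sum to 0.37656.
P(Mirenosis | evidence) ≈ 0.26862 / 0.37656 ≈ 0.713
P(Galan syndrome | evidence) ≈ 0.0573 / 0.37656 ≈ 0.152
P(Polax disorder | evidence) ≈ 0.05064 / 0.37656 ≈ 0.134
The largest is 0.713, so Mirenosis is most probable.

Mirenosis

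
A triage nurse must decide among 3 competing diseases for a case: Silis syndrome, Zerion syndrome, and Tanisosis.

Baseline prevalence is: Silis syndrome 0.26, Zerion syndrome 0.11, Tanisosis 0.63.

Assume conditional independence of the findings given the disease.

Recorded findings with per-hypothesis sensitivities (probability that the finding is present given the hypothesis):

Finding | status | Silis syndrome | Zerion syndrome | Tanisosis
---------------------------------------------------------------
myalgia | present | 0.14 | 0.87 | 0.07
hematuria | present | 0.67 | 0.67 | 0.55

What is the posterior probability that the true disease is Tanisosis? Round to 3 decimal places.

By Bayes' rule with conditional independence, the unnormalized weight for each hypothesis is prior × ∏ likelihoods:
  Silis syndrome: 0.26 × 0.14 × 0.67 = 0.024388
  Zerion syndrome: 0.11 × 0.87 × 0.67 = 0.064119
  Tanisosis: 0.63 × 0.07 × 0.55 = 0.024255
Normalizing constant Z = 0.024388 + 0.064119 + 0.024255 = 0.11276.
P(Tanisosis | evidence) = 0.024255 / 0.11276 ≈ 0.215.

0.215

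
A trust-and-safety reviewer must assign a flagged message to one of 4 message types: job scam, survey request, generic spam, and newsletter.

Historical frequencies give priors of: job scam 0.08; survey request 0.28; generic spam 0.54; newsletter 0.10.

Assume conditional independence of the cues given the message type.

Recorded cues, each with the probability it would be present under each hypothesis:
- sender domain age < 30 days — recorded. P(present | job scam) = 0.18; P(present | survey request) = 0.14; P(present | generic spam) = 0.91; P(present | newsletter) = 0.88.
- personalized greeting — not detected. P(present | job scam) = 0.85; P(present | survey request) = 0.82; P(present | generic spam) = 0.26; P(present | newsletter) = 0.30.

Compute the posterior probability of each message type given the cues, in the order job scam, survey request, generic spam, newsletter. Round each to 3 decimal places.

For each hypothesis, the unnormalized posterior weight is prior × product of the cue likelihoods (using 1 − P(present | H) for each absent cue):
  job scam: 0.08 × 0.18 × (1 − 0.85) = 0.00216
  survey request: 0.28 × 0.14 × (1 − 0.82) = 0.007056
  generic spam: 0.54 × 0.91 × (1 − 0.26) = 0.36364
  newsletter: 0.10 × 0.88 × (1 − 0.30) = 0.0616
Marginal likelihood of the evidence = 0.43445.
P(job scam | evidence) = 0.00216 / 0.43445 ≈ 0.005
P(survey request | evidence) = 0.007056 / 0.43445 ≈ 0.016
P(generic spam | evidence) = 0.36364 / 0.43445 ≈ 0.837
P(newsletter | evidence) = 0.0616 / 0.43445 ≈ 0.142

0.005, 0.016, 0.837, 0.142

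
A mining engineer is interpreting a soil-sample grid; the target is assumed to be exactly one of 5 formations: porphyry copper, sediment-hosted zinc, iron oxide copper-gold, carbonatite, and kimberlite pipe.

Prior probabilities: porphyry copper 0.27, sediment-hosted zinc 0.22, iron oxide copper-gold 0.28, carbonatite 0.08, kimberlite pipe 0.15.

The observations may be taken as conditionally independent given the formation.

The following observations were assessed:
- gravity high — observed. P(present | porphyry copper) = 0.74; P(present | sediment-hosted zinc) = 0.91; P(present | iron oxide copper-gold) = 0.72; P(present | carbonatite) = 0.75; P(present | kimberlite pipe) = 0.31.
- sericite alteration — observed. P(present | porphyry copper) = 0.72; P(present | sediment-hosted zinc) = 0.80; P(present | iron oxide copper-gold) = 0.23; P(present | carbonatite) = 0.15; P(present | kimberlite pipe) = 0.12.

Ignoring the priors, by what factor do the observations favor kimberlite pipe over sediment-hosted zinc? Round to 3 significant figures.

Take the product of per-observation likelihoods under each hypothesis, then divide.
  kimberlite pipe: 0.31 × 0.12 = 0.0372
  sediment-hosted zinc: 0.91 × 0.80 = 0.728
Bayes factor = 0.0372 / 0.728 ≈ 0.0511

0.0511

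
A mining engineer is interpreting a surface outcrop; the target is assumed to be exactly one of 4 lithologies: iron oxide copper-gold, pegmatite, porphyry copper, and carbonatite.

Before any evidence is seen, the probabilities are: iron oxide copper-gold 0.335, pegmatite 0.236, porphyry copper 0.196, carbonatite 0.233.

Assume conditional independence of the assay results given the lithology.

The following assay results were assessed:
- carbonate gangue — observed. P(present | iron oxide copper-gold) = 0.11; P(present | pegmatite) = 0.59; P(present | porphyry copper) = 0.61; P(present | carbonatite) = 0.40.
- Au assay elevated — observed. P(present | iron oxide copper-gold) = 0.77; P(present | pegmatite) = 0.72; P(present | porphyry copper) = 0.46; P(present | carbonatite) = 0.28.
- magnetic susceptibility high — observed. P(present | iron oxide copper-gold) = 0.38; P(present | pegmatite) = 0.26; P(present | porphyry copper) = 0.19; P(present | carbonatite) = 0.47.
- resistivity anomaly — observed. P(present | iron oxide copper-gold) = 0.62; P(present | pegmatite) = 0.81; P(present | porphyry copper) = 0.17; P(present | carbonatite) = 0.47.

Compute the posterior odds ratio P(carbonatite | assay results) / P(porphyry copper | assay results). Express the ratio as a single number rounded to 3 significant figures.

The normalizing constant cancels in an odds ratio, so compute prior × likelihood for the two hypotheses only:
  carbonatite: 0.233 × 0.40 × 0.28 × 0.47 × 0.47 = 0.0057646
  porphyry copper: 0.196 × 0.61 × 0.46 × 0.19 × 0.17 = 0.0017764
Posterior odds = 0.0057646 / 0.0017764 ≈ 3.25.

3.25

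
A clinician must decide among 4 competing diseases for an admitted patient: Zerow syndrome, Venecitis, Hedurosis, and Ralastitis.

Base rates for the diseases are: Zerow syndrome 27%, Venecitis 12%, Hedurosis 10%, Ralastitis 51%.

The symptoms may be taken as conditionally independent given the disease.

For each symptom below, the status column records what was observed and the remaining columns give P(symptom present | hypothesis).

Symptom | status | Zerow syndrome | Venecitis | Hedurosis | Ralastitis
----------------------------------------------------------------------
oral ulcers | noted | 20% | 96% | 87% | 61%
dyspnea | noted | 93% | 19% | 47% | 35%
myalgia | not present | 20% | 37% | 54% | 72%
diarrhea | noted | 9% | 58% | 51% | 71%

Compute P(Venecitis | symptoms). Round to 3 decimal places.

By Bayes' rule with conditional independence, the unnormalized weight for each hypothesis is prior × ∏ likelihoods (using 1 − P(present | H) for each absent symptom):
  Zerow syndrome: 0.27 × 0.20 × 0.93 × (1 − 0.20) × 0.09 = 0.0036158
  Venecitis: 0.12 × 0.96 × 0.19 × (1 − 0.37) × 0.58 = 0.0079979
  Hedurosis: 0.10 × 0.87 × 0.47 × (1 − 0.54) × 0.51 = 0.0095928
  Ralastitis: 0.51 × 0.61 × 0.35 × (1 − 0.72) × 0.71 = 0.021646
The unnormalized weights sum to 0.042853.
P(Venecitis | evidence) = 0.0079979 / 0.042853 ≈ 0.187.

0.187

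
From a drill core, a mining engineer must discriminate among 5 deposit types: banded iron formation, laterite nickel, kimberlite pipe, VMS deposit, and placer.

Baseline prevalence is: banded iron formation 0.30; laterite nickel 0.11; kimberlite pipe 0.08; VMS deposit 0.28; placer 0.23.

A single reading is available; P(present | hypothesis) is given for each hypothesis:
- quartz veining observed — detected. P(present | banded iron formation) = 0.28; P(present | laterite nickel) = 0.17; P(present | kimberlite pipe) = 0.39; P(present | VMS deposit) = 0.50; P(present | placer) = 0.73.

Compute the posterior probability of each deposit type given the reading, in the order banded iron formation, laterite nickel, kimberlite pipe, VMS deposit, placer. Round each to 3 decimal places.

0.190, 0.042, 0.071, 0.317, 0.380

By Bayes' rule, the unnormalized weight for each hypothesis is prior × likelihood:
  banded iron formation: 0.30 × 0.28 = 0.084
  laterite nickel: 0.11 × 0.17 = 0.0187
  kimberlite pipe: 0.08 × 0.39 = 0.0312
  VMS deposit: 0.28 × 0.50 = 0.14
  placer: 0.23 × 0.73 = 0.1679
Marginal likelihood of the evidence = 0.4418.
P(banded iron formation | evidence) = 0.084 / 0.4418 ≈ 0.190
P(laterite nickel | evidence) = 0.0187 / 0.4418 ≈ 0.042
P(kimberlite pipe | evidence) = 0.0312 / 0.4418 ≈ 0.071
P(VMS deposit | evidence) = 0.14 / 0.4418 ≈ 0.317
P(placer | evidence) = 0.1679 / 0.4418 ≈ 0.380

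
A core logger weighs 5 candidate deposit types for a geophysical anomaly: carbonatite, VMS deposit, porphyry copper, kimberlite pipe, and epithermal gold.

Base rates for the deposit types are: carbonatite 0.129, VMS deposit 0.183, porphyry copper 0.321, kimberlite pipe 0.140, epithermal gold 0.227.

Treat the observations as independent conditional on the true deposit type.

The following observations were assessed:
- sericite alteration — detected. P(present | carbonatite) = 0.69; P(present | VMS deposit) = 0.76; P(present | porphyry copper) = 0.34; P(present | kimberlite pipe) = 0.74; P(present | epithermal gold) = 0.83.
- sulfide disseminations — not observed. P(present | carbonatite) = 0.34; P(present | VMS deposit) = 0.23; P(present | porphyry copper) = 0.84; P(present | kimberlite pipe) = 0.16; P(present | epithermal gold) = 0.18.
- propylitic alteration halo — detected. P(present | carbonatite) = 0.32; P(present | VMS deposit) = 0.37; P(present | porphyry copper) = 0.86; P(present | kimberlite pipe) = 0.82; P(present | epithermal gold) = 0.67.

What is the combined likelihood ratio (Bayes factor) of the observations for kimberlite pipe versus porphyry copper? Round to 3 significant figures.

10.9

Joint likelihood of the evidence pattern under each hypothesis (using 1 − P(present | H) for each absent observation):
  kimberlite pipe: 0.74 × (1 − 0.16) × 0.82 = 0.50971
  porphyry copper: 0.34 × (1 − 0.84) × 0.86 = 0.046784
Bayes factor = 0.50971 / 0.046784 ≈ 10.9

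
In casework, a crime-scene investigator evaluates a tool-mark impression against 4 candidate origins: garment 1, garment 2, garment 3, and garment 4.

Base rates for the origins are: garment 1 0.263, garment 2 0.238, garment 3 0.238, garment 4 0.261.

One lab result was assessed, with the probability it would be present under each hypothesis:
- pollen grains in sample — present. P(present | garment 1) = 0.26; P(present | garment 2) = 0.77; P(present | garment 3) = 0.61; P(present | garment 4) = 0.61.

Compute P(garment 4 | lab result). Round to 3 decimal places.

0.286

For each hypothesis, the unnormalized posterior weight is prior × likelihood:
  garment 1: 0.263 × 0.26 = 0.06838
  garment 2: 0.238 × 0.77 = 0.18326
  garment 3: 0.238 × 0.61 = 0.14518
  garment 4: 0.261 × 0.61 = 0.15921
Marginal likelihood of the evidence = 0.55603.
P(garment 4 | evidence) = 0.15921 / 0.55603 ≈ 0.286.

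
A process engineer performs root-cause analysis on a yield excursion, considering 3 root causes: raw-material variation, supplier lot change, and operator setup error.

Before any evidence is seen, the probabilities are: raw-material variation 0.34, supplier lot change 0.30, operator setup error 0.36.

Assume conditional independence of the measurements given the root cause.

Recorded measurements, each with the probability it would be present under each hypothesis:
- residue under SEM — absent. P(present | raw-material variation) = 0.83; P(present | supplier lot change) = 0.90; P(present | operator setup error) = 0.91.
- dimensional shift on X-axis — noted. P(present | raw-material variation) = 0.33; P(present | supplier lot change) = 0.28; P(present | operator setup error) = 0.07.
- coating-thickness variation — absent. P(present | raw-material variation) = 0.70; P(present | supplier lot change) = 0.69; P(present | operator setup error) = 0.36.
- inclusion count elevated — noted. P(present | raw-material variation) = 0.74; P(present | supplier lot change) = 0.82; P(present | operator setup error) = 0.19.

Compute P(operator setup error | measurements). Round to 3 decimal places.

For each hypothesis, the unnormalized posterior weight is prior × product of the measurement likelihoods (using 1 − P(present | H) for each absent measurement):
  raw-material variation: 0.34 × (1 − 0.83) × 0.33 × (1 − 0.70) × 0.74 = 0.0042344
  supplier lot change: 0.30 × (1 − 0.90) × 0.28 × (1 − 0.69) × 0.82 = 0.0021353
  operator setup error: 0.36 × (1 − 0.91) × 0.07 × (1 − 0.36) × 0.19 = 0.00027579
Normalizing constant Z = 0.0042344 + 0.0021353 + 0.00027579 = 0.0066455.
P(operator setup error | evidence) = 0.00027579 / 0.0066455 ≈ 0.042.

0.042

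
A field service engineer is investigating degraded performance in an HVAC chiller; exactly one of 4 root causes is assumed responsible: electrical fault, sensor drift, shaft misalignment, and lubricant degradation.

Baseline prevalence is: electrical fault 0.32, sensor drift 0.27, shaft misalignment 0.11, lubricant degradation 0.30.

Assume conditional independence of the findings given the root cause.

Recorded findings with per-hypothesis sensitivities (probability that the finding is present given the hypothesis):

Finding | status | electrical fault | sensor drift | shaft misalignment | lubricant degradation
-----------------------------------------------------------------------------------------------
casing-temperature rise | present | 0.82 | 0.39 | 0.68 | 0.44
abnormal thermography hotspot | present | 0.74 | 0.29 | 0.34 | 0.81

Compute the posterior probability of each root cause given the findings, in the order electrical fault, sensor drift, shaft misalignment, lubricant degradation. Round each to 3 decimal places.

For each hypothesis, the unnormalized posterior weight is prior × product of the finding likelihoods:
  electrical fault: 0.32 × 0.82 × 0.74 = 0.19418
  sensor drift: 0.27 × 0.39 × 0.29 = 0.030537
  shaft misalignment: 0.11 × 0.68 × 0.34 = 0.025432
  lubricant degradation: 0.30 × 0.44 × 0.81 = 0.10692
Marginal likelihood of the evidence = 0.35706.
P(electrical fault | evidence) = 0.19418 / 0.35706 ≈ 0.544
P(sensor drift | evidence) = 0.030537 / 0.35706 ≈ 0.086
P(shaft misalignment | evidence) = 0.025432 / 0.35706 ≈ 0.071
P(lubricant degradation | evidence) = 0.10692 / 0.35706 ≈ 0.299

0.544, 0.086, 0.071, 0.299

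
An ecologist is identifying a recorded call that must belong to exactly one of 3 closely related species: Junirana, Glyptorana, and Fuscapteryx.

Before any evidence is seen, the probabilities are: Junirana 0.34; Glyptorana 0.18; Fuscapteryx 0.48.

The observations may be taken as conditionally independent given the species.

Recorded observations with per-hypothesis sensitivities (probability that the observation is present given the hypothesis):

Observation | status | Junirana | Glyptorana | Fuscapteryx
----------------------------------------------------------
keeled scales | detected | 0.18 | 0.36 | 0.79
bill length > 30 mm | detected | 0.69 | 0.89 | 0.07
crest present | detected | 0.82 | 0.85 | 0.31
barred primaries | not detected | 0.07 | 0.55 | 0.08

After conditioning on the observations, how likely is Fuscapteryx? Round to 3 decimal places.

0.122

By Bayes' rule with conditional independence, the unnormalized weight for each hypothesis is prior × ∏ likelihoods (using 1 − P(present | H) for each absent observation):
  Junirana: 0.34 × 0.18 × 0.69 × 0.82 × (1 − 0.07) = 0.032203
  Glyptorana: 0.18 × 0.36 × 0.89 × 0.85 × (1 − 0.55) = 0.02206
  Fuscapteryx: 0.48 × 0.79 × 0.07 × 0.31 × (1 − 0.08) = 0.0075703
Marginal likelihood of the evidence = 0.061833.
P(Fuscapteryx | evidence) = 0.0075703 / 0.061833 ≈ 0.122.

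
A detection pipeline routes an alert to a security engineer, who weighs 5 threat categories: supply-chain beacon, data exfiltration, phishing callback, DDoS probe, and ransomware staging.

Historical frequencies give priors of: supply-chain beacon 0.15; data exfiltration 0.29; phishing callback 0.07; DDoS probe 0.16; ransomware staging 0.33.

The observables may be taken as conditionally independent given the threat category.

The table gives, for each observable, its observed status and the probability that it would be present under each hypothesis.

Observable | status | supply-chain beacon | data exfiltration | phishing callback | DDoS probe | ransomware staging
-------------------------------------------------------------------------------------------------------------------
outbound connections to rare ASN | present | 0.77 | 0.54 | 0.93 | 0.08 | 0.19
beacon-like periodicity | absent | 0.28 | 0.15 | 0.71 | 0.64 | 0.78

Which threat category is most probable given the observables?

data exfiltration

For each hypothesis, the unnormalized posterior weight is prior × product of the observable likelihoods (using 1 − P(present | H) for each absent observable):
  supply-chain beacon: 0.15 × 0.77 × (1 − 0.28) = 0.08316
  data exfiltration: 0.29 × 0.54 × (1 − 0.15) = 0.13311
  phishing callback: 0.07 × 0.93 × (1 − 0.71) = 0.018879
  DDoS probe: 0.16 × 0.08 × (1 − 0.64) = 0.004608
  ransomware staging: 0.33 × 0.19 × (1 − 0.78) = 0.013794
Marginal likelihood of the evidence = 0.25355.
P(supply-chain beacon | evidence) ≈ 0.08316 / 0.25355 ≈ 0.328
P(data exfiltration | evidence) ≈ 0.13311 / 0.25355 ≈ 0.525
P(phishing callback | evidence) ≈ 0.018879 / 0.25355 ≈ 0.074
P(DDoS probe | evidence) ≈ 0.004608 / 0.25355 ≈ 0.018
P(ransomware staging | evidence) ≈ 0.013794 / 0.25355 ≈ 0.054
The largest is 0.525, so data exfiltration is most probable.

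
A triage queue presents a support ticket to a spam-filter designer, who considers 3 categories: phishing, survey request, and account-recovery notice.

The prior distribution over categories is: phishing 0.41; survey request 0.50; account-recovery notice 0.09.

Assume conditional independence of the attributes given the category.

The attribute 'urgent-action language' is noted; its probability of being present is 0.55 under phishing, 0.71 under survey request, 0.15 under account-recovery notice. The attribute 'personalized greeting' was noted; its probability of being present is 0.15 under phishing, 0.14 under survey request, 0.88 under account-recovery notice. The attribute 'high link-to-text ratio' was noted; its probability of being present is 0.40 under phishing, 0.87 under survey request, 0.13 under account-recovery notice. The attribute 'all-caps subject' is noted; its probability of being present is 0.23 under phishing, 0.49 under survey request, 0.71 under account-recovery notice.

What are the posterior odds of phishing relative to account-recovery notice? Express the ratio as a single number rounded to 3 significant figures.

Posterior odds equal prior odds times the likelihood ratio; only the two competing hypotheses matter.
  phishing: 0.41 × 0.55 × 0.15 × 0.40 × 0.23 = 0.0031119
  account-recovery notice: 0.09 × 0.15 × 0.88 × 0.13 × 0.71 = 0.0010965
Posterior odds = 0.0031119 / 0.0010965 ≈ 2.84.

2.84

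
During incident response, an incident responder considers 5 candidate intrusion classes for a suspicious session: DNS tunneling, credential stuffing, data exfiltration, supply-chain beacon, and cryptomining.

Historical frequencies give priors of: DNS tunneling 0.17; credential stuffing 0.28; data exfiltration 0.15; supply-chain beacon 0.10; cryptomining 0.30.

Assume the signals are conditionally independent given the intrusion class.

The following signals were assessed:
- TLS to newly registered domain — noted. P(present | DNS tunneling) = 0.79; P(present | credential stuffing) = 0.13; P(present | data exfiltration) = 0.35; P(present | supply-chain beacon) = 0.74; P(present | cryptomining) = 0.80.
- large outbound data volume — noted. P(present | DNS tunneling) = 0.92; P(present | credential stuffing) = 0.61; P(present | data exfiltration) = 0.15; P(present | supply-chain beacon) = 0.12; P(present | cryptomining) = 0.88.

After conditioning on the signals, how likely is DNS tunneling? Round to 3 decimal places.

0.331

By Bayes' rule with conditional independence, the unnormalized weight for each hypothesis is prior × ∏ likelihoods:
  DNS tunneling: 0.17 × 0.79 × 0.92 = 0.12356
  credential stuffing: 0.28 × 0.13 × 0.61 = 0.022204
  data exfiltration: 0.15 × 0.35 × 0.15 = 0.007875
  supply-chain beacon: 0.10 × 0.74 × 0.12 = 0.00888
  cryptomining: 0.30 × 0.80 × 0.88 = 0.2112
The unnormalized weights sum to 0.37372.
P(DNS tunneling | evidence) = 0.12356 / 0.37372 ≈ 0.331.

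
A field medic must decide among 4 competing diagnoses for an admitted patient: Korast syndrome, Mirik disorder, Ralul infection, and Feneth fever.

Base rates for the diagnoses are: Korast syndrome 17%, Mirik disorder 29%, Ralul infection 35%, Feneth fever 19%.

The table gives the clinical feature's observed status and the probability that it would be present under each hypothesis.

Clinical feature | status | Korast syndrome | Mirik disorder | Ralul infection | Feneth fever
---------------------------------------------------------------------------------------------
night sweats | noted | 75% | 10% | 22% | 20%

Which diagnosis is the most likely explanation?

Korast syndrome

By Bayes' rule, the unnormalized weight for each hypothesis is prior × likelihood:
  Korast syndrome: 0.17 × 0.75 = 0.1275
  Mirik disorder: 0.29 × 0.10 = 0.029
  Ralul infection: 0.35 × 0.22 = 0.077
  Feneth fever: 0.19 × 0.20 = 0.038
Normalizing constant Z = 0.1275 + 0.029 + 0.077 + 0.038 = 0.2715.
P(Korast syndrome | evidence) ≈ 0.1275 / 0.2715 ≈ 0.470
P(Mirik disorder | evidence) ≈ 0.029 / 0.2715 ≈ 0.107
P(Ralul infection | evidence) ≈ 0.077 / 0.2715 ≈ 0.284
P(Feneth fever | evidence) ≈ 0.038 / 0.2715 ≈ 0.140
The largest is 0.470, so Korast syndrome is most probable.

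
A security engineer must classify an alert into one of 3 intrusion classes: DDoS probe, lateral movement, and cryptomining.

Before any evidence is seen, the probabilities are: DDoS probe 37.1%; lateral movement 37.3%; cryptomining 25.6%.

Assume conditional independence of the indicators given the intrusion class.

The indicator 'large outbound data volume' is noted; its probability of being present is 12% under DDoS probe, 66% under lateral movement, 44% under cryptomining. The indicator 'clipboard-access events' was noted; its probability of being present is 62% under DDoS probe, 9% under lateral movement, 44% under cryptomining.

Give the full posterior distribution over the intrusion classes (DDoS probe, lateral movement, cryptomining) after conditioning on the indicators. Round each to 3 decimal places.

By Bayes' rule with conditional independence, the unnormalized weight for each hypothesis is prior × ∏ likelihoods:
  DDoS probe: 0.371 × 0.12 × 0.62 = 0.027602
  lateral movement: 0.373 × 0.66 × 0.09 = 0.022156
  cryptomining: 0.256 × 0.44 × 0.44 = 0.049562
Marginal likelihood of the evidence = 0.09932.
P(DDoS probe | evidence) = 0.027602 / 0.09932 ≈ 0.278
P(lateral movement | evidence) = 0.022156 / 0.09932 ≈ 0.223
P(cryptomining | evidence) = 0.049562 / 0.09932 ≈ 0.499

0.278, 0.223, 0.499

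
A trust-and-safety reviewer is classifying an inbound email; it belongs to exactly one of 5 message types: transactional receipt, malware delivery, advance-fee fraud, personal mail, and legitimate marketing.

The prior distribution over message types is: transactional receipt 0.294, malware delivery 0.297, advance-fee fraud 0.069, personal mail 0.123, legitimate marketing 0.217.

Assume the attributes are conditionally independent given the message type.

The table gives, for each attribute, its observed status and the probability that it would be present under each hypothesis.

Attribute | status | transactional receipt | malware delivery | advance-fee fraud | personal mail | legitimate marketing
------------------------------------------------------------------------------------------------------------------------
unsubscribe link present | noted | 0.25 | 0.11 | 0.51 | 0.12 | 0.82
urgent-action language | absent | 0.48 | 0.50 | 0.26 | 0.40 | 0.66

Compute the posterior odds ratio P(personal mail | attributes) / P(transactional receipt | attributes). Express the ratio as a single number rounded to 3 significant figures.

0.232

Posterior odds equal prior odds times the likelihood ratio; only the two competing hypotheses matter (using 1 − P(present | H) for each absent attribute).
  personal mail: 0.123 × 0.12 × (1 − 0.40) = 0.008856
  transactional receipt: 0.294 × 0.25 × (1 − 0.48) = 0.03822
Odds(personal mail : transactional receipt) = 0.008856 / 0.03822 ≈ 0.232.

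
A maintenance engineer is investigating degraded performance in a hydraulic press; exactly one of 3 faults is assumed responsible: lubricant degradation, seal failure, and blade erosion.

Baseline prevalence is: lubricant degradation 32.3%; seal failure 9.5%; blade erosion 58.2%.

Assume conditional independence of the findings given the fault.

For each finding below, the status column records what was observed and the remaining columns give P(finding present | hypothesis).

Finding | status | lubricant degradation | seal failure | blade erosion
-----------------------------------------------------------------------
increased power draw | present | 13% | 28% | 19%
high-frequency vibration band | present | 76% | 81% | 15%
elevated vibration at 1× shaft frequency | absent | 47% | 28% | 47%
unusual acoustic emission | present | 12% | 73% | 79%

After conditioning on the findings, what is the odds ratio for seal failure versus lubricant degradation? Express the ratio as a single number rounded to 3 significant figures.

5.58

The normalizing constant cancels in an odds ratio, so compute prior × likelihood for the two hypotheses only (using 1 − P(present | H) for each absent finding):
  seal failure: 0.095 × 0.28 × 0.81 × (1 − 0.28) × 0.73 = 0.011325
  lubricant degradation: 0.323 × 0.13 × 0.76 × (1 − 0.47) × 0.12 = 0.0020296
Posterior odds = 0.011325 / 0.0020296 ≈ 5.58.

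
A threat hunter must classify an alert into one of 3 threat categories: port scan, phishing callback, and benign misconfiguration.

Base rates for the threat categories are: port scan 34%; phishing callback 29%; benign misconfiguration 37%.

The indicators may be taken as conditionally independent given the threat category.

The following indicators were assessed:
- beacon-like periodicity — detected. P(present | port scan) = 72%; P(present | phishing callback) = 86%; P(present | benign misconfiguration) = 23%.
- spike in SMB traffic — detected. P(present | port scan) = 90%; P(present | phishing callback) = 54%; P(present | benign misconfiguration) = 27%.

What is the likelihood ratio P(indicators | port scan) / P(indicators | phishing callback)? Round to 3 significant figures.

1.40

Joint likelihood of the indicator pattern under each hypothesis:
  port scan: 0.72 × 0.90 = 0.648
  phishing callback: 0.86 × 0.54 = 0.4644
Bayes factor = 0.648 / 0.4644 ≈ 1.40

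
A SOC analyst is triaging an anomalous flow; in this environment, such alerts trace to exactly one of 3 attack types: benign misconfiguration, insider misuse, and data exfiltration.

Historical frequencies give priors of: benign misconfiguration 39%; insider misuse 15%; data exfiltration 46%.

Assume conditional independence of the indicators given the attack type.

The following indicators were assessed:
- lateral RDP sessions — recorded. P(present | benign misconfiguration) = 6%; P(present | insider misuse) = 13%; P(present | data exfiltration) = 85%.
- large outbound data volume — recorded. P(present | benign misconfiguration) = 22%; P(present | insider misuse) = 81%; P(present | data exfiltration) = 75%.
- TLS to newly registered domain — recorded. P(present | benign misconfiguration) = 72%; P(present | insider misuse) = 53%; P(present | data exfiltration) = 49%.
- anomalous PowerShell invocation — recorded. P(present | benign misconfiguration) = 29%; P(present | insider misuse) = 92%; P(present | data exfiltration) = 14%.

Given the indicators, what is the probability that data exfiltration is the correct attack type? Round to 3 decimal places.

Multiply each prior by the joint likelihood of the indicator pattern:
  benign misconfiguration: 0.39 × 0.06 × 0.22 × 0.72 × 0.29 = 0.0010749
  insider misuse: 0.15 × 0.13 × 0.81 × 0.53 × 0.92 = 0.0077016
  data exfiltration: 0.46 × 0.85 × 0.75 × 0.49 × 0.14 = 0.020117
The unnormalized weights sum to 0.028893.
P(data exfiltration | evidence) = 0.020117 / 0.028893 ≈ 0.696.

0.696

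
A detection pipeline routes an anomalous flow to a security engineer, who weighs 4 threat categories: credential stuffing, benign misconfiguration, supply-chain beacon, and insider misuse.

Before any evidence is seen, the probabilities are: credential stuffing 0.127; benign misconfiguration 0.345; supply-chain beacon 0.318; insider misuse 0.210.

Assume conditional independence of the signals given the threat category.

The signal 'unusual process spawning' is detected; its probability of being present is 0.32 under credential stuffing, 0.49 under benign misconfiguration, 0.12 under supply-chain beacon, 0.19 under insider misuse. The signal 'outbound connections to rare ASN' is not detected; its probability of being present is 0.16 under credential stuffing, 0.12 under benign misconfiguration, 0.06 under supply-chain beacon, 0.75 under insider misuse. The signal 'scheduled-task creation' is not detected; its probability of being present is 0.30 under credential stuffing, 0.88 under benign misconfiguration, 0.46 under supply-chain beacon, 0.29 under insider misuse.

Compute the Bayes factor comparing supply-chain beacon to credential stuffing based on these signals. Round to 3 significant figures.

0.324

Joint likelihood of the signal pattern under each hypothesis (using 1 − P(present | H) for each absent signal):
  supply-chain beacon: 0.12 × (1 − 0.06) × (1 − 0.46) = 0.060912
  credential stuffing: 0.32 × (1 − 0.16) × (1 − 0.30) = 0.18816
Bayes factor = 0.060912 / 0.18816 ≈ 0.324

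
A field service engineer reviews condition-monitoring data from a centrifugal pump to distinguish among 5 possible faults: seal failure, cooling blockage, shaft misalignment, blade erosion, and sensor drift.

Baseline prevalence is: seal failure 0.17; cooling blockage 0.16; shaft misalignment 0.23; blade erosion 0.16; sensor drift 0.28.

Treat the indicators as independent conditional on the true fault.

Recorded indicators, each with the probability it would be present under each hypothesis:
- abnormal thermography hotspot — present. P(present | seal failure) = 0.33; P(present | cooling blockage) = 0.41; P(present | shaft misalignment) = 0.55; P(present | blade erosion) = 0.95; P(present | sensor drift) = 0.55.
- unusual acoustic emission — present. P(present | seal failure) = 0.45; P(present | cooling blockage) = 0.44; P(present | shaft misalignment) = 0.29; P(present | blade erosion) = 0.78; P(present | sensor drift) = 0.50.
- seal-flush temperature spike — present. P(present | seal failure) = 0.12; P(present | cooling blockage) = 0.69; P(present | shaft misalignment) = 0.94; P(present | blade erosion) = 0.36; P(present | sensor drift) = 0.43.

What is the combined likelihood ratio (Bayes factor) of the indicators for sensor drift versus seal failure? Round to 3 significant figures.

6.64

Joint likelihood of the indicator pattern under each hypothesis:
  sensor drift: 0.55 × 0.50 × 0.43 = 0.11825
  seal failure: 0.33 × 0.45 × 0.12 = 0.01782
Bayes factor = 0.11825 / 0.01782 ≈ 6.64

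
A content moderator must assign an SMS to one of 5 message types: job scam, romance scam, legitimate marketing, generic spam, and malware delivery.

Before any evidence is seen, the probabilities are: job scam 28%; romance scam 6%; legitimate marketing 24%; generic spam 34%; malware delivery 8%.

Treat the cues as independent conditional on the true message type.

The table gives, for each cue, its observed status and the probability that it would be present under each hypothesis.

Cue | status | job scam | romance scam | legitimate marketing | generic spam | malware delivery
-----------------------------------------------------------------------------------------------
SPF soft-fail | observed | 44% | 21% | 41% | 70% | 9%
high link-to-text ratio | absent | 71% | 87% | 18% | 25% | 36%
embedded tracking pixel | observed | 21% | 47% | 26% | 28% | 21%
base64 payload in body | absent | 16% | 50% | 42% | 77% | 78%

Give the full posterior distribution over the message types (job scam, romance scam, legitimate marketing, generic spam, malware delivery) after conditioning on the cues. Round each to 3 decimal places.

By Bayes' rule with conditional independence, the unnormalized weight for each hypothesis is prior × ∏ likelihoods (using 1 − P(present | H) for each absent cue):
  job scam: 0.28 × 0.44 × (1 − 0.71) × 0.21 × (1 − 0.16) = 0.0063024
  romance scam: 0.06 × 0.21 × (1 − 0.87) × 0.47 × (1 − 0.50) = 0.00038493
  legitimate marketing: 0.24 × 0.41 × (1 − 0.18) × 0.26 × (1 − 0.42) = 0.012168
  generic spam: 0.34 × 0.70 × (1 − 0.25) × 0.28 × (1 − 0.77) = 0.011495
  malware delivery: 0.08 × 0.09 × (1 − 0.36) × 0.21 × (1 − 0.78) = 0.00021289
Marginal likelihood of the evidence = 0.030563.
P(job scam | evidence) = 0.0063024 / 0.030563 ≈ 0.206
P(romance scam | evidence) = 0.00038493 / 0.030563 ≈ 0.013
P(legitimate marketing | evidence) = 0.012168 / 0.030563 ≈ 0.398
P(generic spam | evidence) = 0.011495 / 0.030563 ≈ 0.376
P(malware delivery | evidence) = 0.00021289 / 0.030563 ≈ 0.007

0.206, 0.013, 0.398, 0.376, 0.007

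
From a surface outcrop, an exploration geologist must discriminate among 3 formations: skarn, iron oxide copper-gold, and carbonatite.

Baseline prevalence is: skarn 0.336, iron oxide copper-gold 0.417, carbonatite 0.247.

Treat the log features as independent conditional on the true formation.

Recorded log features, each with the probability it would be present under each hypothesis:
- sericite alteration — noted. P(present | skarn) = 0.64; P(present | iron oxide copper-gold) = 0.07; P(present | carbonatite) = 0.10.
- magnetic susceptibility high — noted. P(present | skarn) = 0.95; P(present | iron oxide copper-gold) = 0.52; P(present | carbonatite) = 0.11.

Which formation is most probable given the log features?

By Bayes' rule with conditional independence, the unnormalized weight for each hypothesis is prior × ∏ likelihoods:
  skarn: 0.336 × 0.64 × 0.95 = 0.20429
  iron oxide copper-gold: 0.417 × 0.07 × 0.52 = 0.015179
  carbonatite: 0.247 × 0.10 × 0.11 = 0.002717
Marginal likelihood of the evidence = 0.22218.
P(skarn | evidence) ≈ 0.20429 / 0.22218 ≈ 0.919
P(iron oxide copper-gold | evidence) ≈ 0.015179 / 0.22218 ≈ 0.068
P(carbonatite | evidence) ≈ 0.002717 / 0.22218 ≈ 0.012
The largest is 0.919, so skarn is most probable.

skarn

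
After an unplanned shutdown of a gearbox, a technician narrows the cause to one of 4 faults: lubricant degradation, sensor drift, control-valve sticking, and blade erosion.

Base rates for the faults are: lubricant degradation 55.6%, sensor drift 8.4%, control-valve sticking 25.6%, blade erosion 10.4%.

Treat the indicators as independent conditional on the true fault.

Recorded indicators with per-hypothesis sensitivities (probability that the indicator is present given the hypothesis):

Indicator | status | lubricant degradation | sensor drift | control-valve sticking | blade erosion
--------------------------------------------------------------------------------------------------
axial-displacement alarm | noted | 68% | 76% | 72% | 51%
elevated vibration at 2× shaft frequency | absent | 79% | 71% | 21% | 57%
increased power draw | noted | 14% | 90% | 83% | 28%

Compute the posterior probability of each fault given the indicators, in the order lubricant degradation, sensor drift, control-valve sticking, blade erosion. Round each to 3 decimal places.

0.072, 0.107, 0.780, 0.041

For each hypothesis, the unnormalized posterior weight is prior × product of the indicator likelihoods (using 1 − P(present | H) for each absent indicator):
  lubricant degradation: 0.556 × 0.68 × (1 − 0.79) × 0.14 = 0.011116
  sensor drift: 0.084 × 0.76 × (1 − 0.71) × 0.90 = 0.016662
  control-valve sticking: 0.256 × 0.72 × (1 − 0.21) × 0.83 = 0.12086
  blade erosion: 0.104 × 0.51 × (1 − 0.57) × 0.28 = 0.006386
Marginal likelihood of the evidence = 0.15502.
P(lubricant degradation | evidence) = 0.011116 / 0.15502 ≈ 0.072
P(sensor drift | evidence) = 0.016662 / 0.15502 ≈ 0.107
P(control-valve sticking | evidence) = 0.12086 / 0.15502 ≈ 0.780
P(blade erosion | evidence) = 0.006386 / 0.15502 ≈ 0.041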